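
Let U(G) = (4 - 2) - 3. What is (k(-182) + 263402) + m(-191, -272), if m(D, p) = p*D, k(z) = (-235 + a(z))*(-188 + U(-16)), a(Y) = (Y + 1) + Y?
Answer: 428376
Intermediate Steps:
U(G) = -1 (U(G) = 2 - 3 = -1)
a(Y) = 1 + 2*Y (a(Y) = (1 + Y) + Y = 1 + 2*Y)
k(z) = 44226 - 378*z (k(z) = (-235 + (1 + 2*z))*(-188 - 1) = (-234 + 2*z)*(-189) = 44226 - 378*z)
m(D, p) = D*p
(k(-182) + 263402) + m(-191, -272) = ((44226 - 378*(-182)) + 263402) - 191*(-272) = ((44226 + 68796) + 263402) + 51952 = (113022 + 263402) + 51952 = 376424 + 51952 = 428376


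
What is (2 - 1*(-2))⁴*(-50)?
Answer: -12800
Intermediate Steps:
(2 - 1*(-2))⁴*(-50) = (2 + 2)⁴*(-50) = 4⁴*(-50) = 256*(-50) = -12800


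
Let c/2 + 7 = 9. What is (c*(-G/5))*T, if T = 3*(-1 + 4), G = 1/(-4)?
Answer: 9/5 ≈ 1.8000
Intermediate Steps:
c = 4 (c = -14 + 2*9 = -14 + 18 = 4)
G = -¼ ≈ -0.25000
T = 9 (T = 3*3 = 9)
(c*(-G/5))*T = (4*(-1*(-¼)/5))*9 = (4*((¼)*(⅕)))*9 = (4*(1/20))*9 = (⅕)*9 = 9/5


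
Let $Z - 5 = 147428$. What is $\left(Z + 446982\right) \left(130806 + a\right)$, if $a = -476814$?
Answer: $-205672345320$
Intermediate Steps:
$Z = 147433$ ($Z = 5 + 147428 = 147433$)
$\left(Z + 446982\right) \left(130806 + a\right) = \left(147433 + 446982\right) \left(130806 - 476814\right) = 594415 \left(-346008\right) = -205672345320$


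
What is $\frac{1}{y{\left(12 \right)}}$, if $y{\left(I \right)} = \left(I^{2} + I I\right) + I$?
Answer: $\frac{1}{300} \approx 0.0033333$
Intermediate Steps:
$y{\left(I \right)} = I + 2 I^{2}$ ($y{\left(I \right)} = \left(I^{2} + I^{2}\right) + I = 2 I^{2} + I = I + 2 I^{2}$)
$\frac{1}{y{\left(12 \right)}} = \frac{1}{12 \left(1 + 2 \cdot 12\right)} = \frac{1}{12 \left(1 + 24\right)} = \frac{1}{12 \cdot 25} = \frac{1}{300}$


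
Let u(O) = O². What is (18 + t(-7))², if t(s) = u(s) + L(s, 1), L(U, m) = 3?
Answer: 4900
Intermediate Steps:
t(s) = 3 + s² (t(s) = s² + 3 = 3 + s²)
(18 + t(-7))² = (18 + (3 + (-7)²))² = (18 + (3 + 49))² = (18 + 52)² = 70² = 4900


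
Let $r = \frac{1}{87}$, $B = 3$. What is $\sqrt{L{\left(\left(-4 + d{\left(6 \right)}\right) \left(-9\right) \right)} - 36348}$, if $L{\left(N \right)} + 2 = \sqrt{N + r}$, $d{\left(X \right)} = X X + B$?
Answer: $\frac{\sqrt{-275133150 + 174 i \sqrt{596037}}}{87} \approx 0.046544 + 190.66 i$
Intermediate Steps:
$d{\left(X \right)} = 3 + X^{2}$ ($d{\left(X \right)} = X X + 3 = X^{2} + 3 = 3 + X^{2}$)
$r = \frac{1}{87} \approx 0.011494$
$L{\left(N \right)} = -2 + \sqrt{\frac{1}{87} + N}$ ($L{\left(N \right)} = -2 + \sqrt{N + \frac{1}{87}} = -2 + \sqrt{\frac{1}{87} + N}$)
$\sqrt{L{\left(\left(-4 + d{\left(6 \right)}\right) \left(-9\right) \right)} - 36348} = \sqrt{\left(-2 + \frac{\sqrt{87 + 7569 \left(-4 + \left(3 + 6^{2}\right)\right) \left(-9\right)}}{87}\right) - 36348} = \sqrt{\left(-2 + \frac{\sqrt{87 + 7569 \left(-4 + \left(3 + 36\right)\right) \left(-9\right)}}{87}\right) - 36348} = \sqrt{\left(-2 + \frac{\sqrt{87 + 7569 \left(-4 + 39\right) \left(-9\right)}}{87}\right) - 36348} = \sqrt{\left(-2 + \frac{\sqrt{87 + 7569 \cdot 35 \left(-9\right)}}{87}\right) - 36348} = \sqrt{\left(-2 + \frac{\sqrt{87 + 7569 \left(-315\right)}}{87}\right) - 36348} = \sqrt{\left(-2 + \frac{\sqrt{87 - 2384235}}{87}\right) - 36348} = \sqrt{\left(-2 + \frac{\sqrt{-2384148}}{87}\right) - 36348} = \sqrt{\left(-2 + \frac{2 i \sqrt{596037}}{87}\right) - 36348} = \sqrt{-36350 + \frac{2 i \sqrt{596037}}{87}}$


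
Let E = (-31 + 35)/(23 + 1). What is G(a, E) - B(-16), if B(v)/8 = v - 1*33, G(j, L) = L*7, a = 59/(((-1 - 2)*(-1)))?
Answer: 2359/6 ≈ 393.17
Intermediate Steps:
E = ⅙ (E = 4/24 = 4*(1/24) = ⅙ ≈ 0.16667)
a = 59/3 (a = 59/((-3*(-1))) = 59/3 ≈ 19.667)
G(j, L) = 7*L
B(v) = -264 + 8*v (B(v) = 8*(v - 1*33) = 8*(v - 33) = 8*(-33 + v) = -264 + 8*v)
G(a, E) - B(-16) = 7*(⅙) - (-264 + 8*(-16)) = 7/6 - (-264 - 128) = 7/6 - 1*(-392) = 7/6 + 392 = 2359/6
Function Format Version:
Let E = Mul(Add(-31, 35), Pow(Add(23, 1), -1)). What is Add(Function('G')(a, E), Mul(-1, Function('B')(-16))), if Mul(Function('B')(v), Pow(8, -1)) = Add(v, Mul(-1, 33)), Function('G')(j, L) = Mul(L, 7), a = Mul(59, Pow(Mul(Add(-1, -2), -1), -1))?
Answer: Rational(2359, 6) ≈ 393.17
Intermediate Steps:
E = Rational(1, 6) (E = Mul(4, Pow(24, -1)) = Mul(4, Rational(1, 24)) = Rational(1, 6) ≈ 0.16667)
a = Rational(59, 3) (a = Mul(59, Pow(Mul(-3, -1), -1)) = Mul(59, Pow(3, -1)) = Mul(59, Rational(1, 3)) = Rational(59, 3) ≈ 19.667)
Function('G')(j, L) = Mul(7, L)
Function('B')(v) = Add(-264, Mul(8, v)) (Function('B')(v) = Mul(8, Add(v, Mul(-1, 33))) = Mul(8, Add(v, -33)) = Mul(8, Add(-33, v)) = Add(-264, Mul(8, v)))
Add(Function('G')(a, E), Mul(-1, Function('B')(-16))) = Add(Mul(7, Rational(1, 6)), Mul(-1, Add(-264, Mul(8, -16)))) = Add(Rational(7, 6), Mul(-1, Add(-264, -128))) = Add(Rational(7, 6), Mul(-1, -392)) = Add(Rational(7, 6), 392) = Rational(2359, 6)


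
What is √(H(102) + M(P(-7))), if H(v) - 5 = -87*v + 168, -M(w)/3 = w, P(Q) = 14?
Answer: I*√8743 ≈ 93.504*I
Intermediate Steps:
M(w) = -3*w
H(v) = 173 - 87*v (H(v) = 5 + (-87*v + 168) = 5 + (168 - 87*v) = 173 - 87*v)
√(H(102) + M(P(-7))) = √((173 - 87*102) - 3*14) = √((173 - 8874) - 42) = √(-8701 - 42) = √(-8743) = I*√8743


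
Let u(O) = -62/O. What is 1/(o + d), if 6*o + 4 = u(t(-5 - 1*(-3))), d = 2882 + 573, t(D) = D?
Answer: 2/6919 ≈ 0.00028906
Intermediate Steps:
d = 3455
o = 9/2 (o = -2/3 + (-62/(-5 - 1*(-3)))/6 = -2/3 + (-62/(-5 + 3))/6 = -2/3 + (-62/(-2))/6 = -2/3 + (-62*(-1/2))/6 = -2/3 + (1/6)*31 = -2/3 + 31/6 = 9/2 ≈ 4.5000)
1/(o + d) = 1/(9/2 + 3455) = 1/(6919/2) = 2/6919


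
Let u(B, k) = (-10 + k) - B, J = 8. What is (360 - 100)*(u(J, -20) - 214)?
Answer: -65520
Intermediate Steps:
u(B, k) = -10 + k - B
(360 - 100)*(u(J, -20) - 214) = (360 - 100)*((-10 - 20 - 1*8) - 214) = 260*((-10 - 20 - 8) - 214) = 260*(-38 - 214) = 260*(-252) = -65520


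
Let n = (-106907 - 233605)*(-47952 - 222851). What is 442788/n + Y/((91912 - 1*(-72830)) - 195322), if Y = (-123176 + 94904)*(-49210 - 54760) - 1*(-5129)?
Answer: -5646898599797026203/58746518819560 ≈ -96123.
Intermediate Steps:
n = 92211671136 (n = -340512*(-270803) = 92211671136)
Y = 2939444969 (Y = -28272*(-103970) + 5129 = 2939439840 + 5129 = 2939444969)
442788/n + Y/((91912 - 1*(-72830)) - 195322) = 442788/92211671136 + 2939444969/((91912 - 1*(-72830)) - 195322) = 442788*(1/92211671136) + 2939444969/((91912 + 72830) - 195322) = 36899/7684305928 + 2939444969/(164742 - 195322) = 36899/7684305928 + 2939444969/(-30580) = 36899/7684305928 + 2939444969*(-1/30580) = 36899/7684305928 - 2939444969/30580 = -5646898599797026203/58746518819560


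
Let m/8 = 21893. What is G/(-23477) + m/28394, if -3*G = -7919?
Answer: 6055357489/999908907 ≈ 6.0559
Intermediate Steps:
m = 175144 (m = 8*21893 = 175144)
G = 7919/3 (G = -1/3*(-7919) = 7919/3 ≈ 2639.7)
G/(-23477) + m/28394 = (7919/3)/(-23477) + 175144/28394 = (7919/3)*(-1/23477) + 175144*(1/28394) = -7919/70431 + 87572/14197 = 6055357489/999908907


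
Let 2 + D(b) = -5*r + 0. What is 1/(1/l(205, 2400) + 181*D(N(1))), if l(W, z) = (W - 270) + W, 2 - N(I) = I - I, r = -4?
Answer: 140/456121 ≈ 0.00030694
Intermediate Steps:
N(I) = 2 (N(I) = 2 - (I - I) = 2 - 1*0 = 2 + 0 = 2)
D(b) = 18 (D(b) = -2 + (-5*(-4) + 0) = -2 + (20 + 0) = -2 + 20 = 18)
l(W, z) = -270 + 2*W (l(W, z) = (-270 + W) + W = -270 + 2*W)
1/(1/l(205, 2400) + 181*D(N(1))) = 1/(1/(-270 + 2*205) + 181*18) = 1/(1/(-270 + 410) + 3258) = 1/(1/140 + 3258) = 1/(456121/140) = 140/456121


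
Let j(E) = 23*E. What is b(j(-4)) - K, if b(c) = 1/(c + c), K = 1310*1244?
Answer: -299853761/184 ≈ -1.6296e+6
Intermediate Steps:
K = 1629640
b(c) = 1/(2*c)
b(j(-4)) - K = 1/(2*((23*(-4)))) - 1*1629640 = (1/2)/(-92) - 1629640 = (1/2)*(-1/92) - 1629640 = -1/184 - 1629640 = -299853761/184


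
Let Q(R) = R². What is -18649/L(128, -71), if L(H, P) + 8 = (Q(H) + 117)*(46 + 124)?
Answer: -18649/2805162 ≈ -0.0066481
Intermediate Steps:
L(H, P) = 19882 + 170*H² (L(H, P) = -8 + (H² + 117)*(46 + 124) = -8 + (117 + H²)*170 = -8 + (19890 + 170*H²) = 19882 + 170*H²)
-18649/L(128, -71) = -18649/(19882 + 170*128²) = -18649/(19882 + 170*16384) = -18649/(19882 + 2785280) = -18649/2805162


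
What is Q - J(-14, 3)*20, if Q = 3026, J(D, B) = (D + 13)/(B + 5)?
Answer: 6057/2 ≈ 3028.5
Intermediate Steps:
J(D, B) = (13 + D)/(5 + B)
Q - J(-14, 3)*20 = 3026 - (13 - 14)/(5 + 3)*20 = 3026 - -1/8*20 = 3026 - (⅛)*(-1)*20 = 3026 - (-1)*20/8 = 3026 - 1*(-5/2) = 3026 + 5/2 = 6057/2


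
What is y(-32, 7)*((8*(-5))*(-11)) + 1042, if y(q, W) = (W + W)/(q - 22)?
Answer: 25054/27 ≈ 927.93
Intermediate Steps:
y(q, W) = 2*W/(-22 + q) (y(q, W) = (2*W)/(-22 + q) = 2*W/(-22 + q))
y(-32, 7)*((8*(-5))*(-11)) + 1042 = (2*7/(-22 - 32))*((8*(-5))*(-11)) + 1042 = (2*7/(-54))*(-40*(-11)) + 1042 = (2*7*(-1/54))*440 + 1042 = -7/27*440 + 1042 = -3080/27 + 1042 = 25054/27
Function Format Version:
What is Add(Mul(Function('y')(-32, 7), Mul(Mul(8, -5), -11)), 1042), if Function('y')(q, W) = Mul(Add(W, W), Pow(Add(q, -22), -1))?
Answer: Rational(25054, 27) ≈ 927.93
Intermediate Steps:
Function('y')(q, W) = Mul(2, W, Pow(Add(-22, q), -1)) (Function('y')(q, W) = Mul(Mul(2, W), Pow(Add(-22, q), -1)) = Mul(2, W, Pow(Add(-22, q), -1)))
Add(Mul(Function('y')(-32, 7), Mul(Mul(8, -5), -11)), 1042) = Add(Mul(Mul(2, 7, Pow(Add(-22, -32), -1)), Mul(Mul(8, -5), -11)), 1042) = Add(Mul(Mul(2, 7, Pow(-54, -1)), Mul(-40, -11)), 1042) = Add(Mul(Mul(2, 7, Rational(-1, 54)), 440), 1042) = Add(Mul(Rational(-7, 27), 440), 1042) = Add(Rational(-3080, 27), 1042) = Rational(25054, 27)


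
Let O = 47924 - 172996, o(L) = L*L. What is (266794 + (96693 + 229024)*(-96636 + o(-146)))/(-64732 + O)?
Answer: 12266368823/94902 ≈ 1.2925e+5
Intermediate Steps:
o(L) = L²
O = -125072
(266794 + (96693 + 229024)*(-96636 + o(-146)))/(-64732 + O) = (266794 + (96693 + 229024)*(-96636 + (-146)²))/(-64732 - 125072) = (266794 + 325717*(-96636 + 21316))/(-189804) = (266794 + 325717*(-75320))*(-1/189804) = (266794 - 24533004440)*(-1/189804) = -24532737646*(-1/189804) = 12266368823/94902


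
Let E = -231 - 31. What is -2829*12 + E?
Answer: -34210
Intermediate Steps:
E = -262
-2829*12 + E = -2829*12 - 262 = -123*276 - 262 = -33948 - 262 = -34210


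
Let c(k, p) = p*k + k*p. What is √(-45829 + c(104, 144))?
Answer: I*√15877 ≈ 126.0*I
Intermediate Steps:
c(k, p) = 2*k*p (c(k, p) = k*p + k*p = 2*k*p)
√(-45829 + c(104, 144)) = √(-45829 + 2*104*144) = √(-45829 + 29952) = √(-15877) = I*√15877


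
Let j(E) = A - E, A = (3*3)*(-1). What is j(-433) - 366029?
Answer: -365605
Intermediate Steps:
A = -9 (A = 9*(-1) = -9)
j(E) = -9 - E
j(-433) - 366029 = (-9 - 1*(-433)) - 366029 = (-9 + 433) - 366029 = 424 - 366029 = -365605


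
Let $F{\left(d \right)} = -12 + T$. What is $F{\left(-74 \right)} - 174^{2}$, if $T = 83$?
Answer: $-30205$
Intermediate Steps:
$F{\left(d \right)} = 71$ ($F{\left(d \right)} = -12 + 83 = 71$)
$F{\left(-74 \right)} - 174^{2} = 71 - 174^{2} = 71 - 30276 = -30205$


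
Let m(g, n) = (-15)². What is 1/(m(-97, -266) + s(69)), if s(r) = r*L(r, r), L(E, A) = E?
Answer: 1/4986 ≈ 0.00020056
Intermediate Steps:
m(g, n) = 225
s(r) = r² (s(r) = r*r = r²)
1/(m(-97, -266) + s(69)) = 1/(225 + 69²) = 1/(225 + 4761) = 1/4986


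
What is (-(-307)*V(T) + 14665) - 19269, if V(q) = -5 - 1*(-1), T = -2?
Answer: -5832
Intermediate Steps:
V(q) = -4 (V(q) = -5 + 1 = -4)
(-(-307)*V(T) + 14665) - 19269 = (-(-307)*(-4) + 14665) - 19269 = (-307*4 + 14665) - 19269 = (-1228 + 14665) - 19269 = 13437 - 19269 = -5832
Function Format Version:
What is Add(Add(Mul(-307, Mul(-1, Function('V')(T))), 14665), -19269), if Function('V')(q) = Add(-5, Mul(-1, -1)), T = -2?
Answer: -5832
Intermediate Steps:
Function('V')(q) = -4 (Function('V')(q) = Add(-5, 1) = -4)
Add(Add(Mul(-307, Mul(-1, Function('V')(T))), 14665), -19269) = Add(Add(Mul(-307, Mul(-1, -4)), 14665), -19269) = Add(Add(Mul(-307, 4), 14665), -19269) = Add(Add(-1228, 14665), -19269) = Add(13437, -19269) = -5832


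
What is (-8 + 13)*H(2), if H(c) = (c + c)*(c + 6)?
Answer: 160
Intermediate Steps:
H(c) = 2*c*(6 + c) (H(c) = (2*c)*(6 + c) = 2*c*(6 + c))
(-8 + 13)*H(2) = (-8 + 13)*(2*2*(6 + 2)) = 5*(2*2*8) = 5*32 = 160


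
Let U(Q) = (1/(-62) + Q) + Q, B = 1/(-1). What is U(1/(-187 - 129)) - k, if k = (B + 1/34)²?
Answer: -2730541/2831044 ≈ -0.96450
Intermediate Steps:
B = -1
U(Q) = -1/62 + 2*Q (U(Q) = (-1/62 + Q) + Q = -1/62 + 2*Q)
k = 1089/1156 (k = (-1 + 1/34)² = (-33/34)² = 1089/1156 ≈ 0.94204)
U(1/(-187 - 129)) - k = (-1/62 + 2/(-187 - 129)) - 1*1089/1156 = (-1/62 + 2/(-316)) - 1089/1156 = (-1/62 + 2*(-1/316)) - 1089/1156 = (-1/62 - 1/158) - 1089/1156 = -55/2449 - 1089/1156 = -2730541/2831044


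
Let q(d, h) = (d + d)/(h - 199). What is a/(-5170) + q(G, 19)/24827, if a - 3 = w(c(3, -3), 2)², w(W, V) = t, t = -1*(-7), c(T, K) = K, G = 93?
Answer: -353549/35006070 ≈ -0.010100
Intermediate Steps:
t = 7
q(d, h) = 2*d/(-199 + h) (q(d, h) = (2*d)/(-199 + h) = 2*d/(-199 + h))
w(W, V) = 7
a = 52 (a = 3 + 7² = 3 + 49 = 52)
a/(-5170) + q(G, 19)/24827 = 52/(-5170) + (2*93/(-199 + 19))/24827 = 52*(-1/5170) + (2*93/(-180))*(1/24827) = -26/2585 + (2*93*(-1/180))*(1/24827) = -26/2585 - 31/30*1/24827 = -26/2585 - 31/744810 = -353549/35006070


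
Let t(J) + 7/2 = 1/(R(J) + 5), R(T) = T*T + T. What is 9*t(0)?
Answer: -297/10 ≈ -29.700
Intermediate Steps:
R(T) = T + T² (R(T) = T² + T = T + T²)
t(J) = -7/2 + 1/(5 + J*(1 + J)) (t(J) = -7/2 + 1/(J*(1 + J) + 5) = -7/2 + 1/(5 + J*(1 + J)))
9*t(0) = 9*((-33 - 7*0*(1 + 0))/(2*(5 + 0*(1 + 0)))) = 9*((-33 - 7*0*1)/(2*(5 + 0*1))) = 9*((-33 + 0)/(2*(5 + 0))) = 9*((½)*(-33)/5) = 9*((½)*(⅕)*(-33)) = 9*(-33/10) = -297/10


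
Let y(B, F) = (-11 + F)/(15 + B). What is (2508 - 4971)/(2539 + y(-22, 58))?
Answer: -17241/17726 ≈ -0.97264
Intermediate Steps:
y(B, F) = (-11 + F)/(15 + B)
(2508 - 4971)/(2539 + y(-22, 58)) = (2508 - 4971)/(2539 + (-11 + 58)/(15 - 22)) = -2463/(2539 + 47/(-7)) = -2463/(2539 - 1/7*47) = -2463/(2539 - 47/7) = -2463/17726/7 = -2463*7/17726 = -17241/17726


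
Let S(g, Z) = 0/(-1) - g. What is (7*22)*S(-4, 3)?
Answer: 616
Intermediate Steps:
S(g, Z) = -g (S(g, Z) = 0*(-1) - g = 0 - g = -g)
(7*22)*S(-4, 3) = (7*22)*(-1*(-4)) = 154*4 = 616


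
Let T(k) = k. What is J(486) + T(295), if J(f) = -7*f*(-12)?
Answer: 41119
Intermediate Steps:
J(f) = 84*f
J(486) + T(295) = 84*486 + 295 = 40824 + 295 = 41119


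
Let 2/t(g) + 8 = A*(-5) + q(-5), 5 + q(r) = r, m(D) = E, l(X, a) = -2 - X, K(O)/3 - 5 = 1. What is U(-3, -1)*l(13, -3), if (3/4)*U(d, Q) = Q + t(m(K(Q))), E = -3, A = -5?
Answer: 100/7 ≈ 14.286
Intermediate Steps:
K(O) = 18 (K(O) = 15 + 3*1 = 15 + 3 = 18)
m(D) = -3
q(r) = -5 + r
t(g) = 2/7 (t(g) = 2/(-8 + (-5*(-5) + (-5 - 5))) = 2/(-8 + (25 - 10)) = 2/(-8 + 15) = 2/7)
U(d, Q) = 8/21 + 4*Q/3 (U(d, Q) = 4*(Q + 2/7)/3 = 4*(2/7 + Q)/3 = 8/21 + 4*Q/3)
U(-3, -1)*l(13, -3) = (8/21 + (4/3)*(-1))*(-2 - 1*13) = (8/21 - 4/3)*(-2 - 13) = -20/21*(-15) = 100/7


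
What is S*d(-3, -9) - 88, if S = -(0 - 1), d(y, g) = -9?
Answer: -97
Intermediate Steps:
S = 1 (S = -1*(-1) = 1)
S*d(-3, -9) - 88 = 1*(-9) - 88 = -9 - 88 = -97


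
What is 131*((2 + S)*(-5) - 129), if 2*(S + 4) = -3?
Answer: -29213/2 ≈ -14607.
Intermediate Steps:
S = -11/2 (S = -4 + (½)*(-3) = -4 - 3/2 = -11/2 ≈ -5.5000)
131*((2 + S)*(-5) - 129) = 131*((2 - 11/2)*(-5) - 129) = 131*(-7/2*(-5) - 129) = 131*(35/2 - 129) = 131*(-223/2) = -29213/2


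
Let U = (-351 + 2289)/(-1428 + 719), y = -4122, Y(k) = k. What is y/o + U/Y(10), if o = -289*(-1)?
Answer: -14892531/1024505 ≈ -14.536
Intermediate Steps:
U = -1938/709 (U = 1938/(-709) = 1938*(-1/709) = -1938/709 ≈ -2.7334)
o = 289
y/o + U/Y(10) = -4122/289 - 1938/709/10 = -4122*1/289 - 1938/709*⅒ = -4122/289 - 969/3545 = -14892531/1024505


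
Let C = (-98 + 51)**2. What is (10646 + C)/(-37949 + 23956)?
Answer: -12855/13993 ≈ -0.91867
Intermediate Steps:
C = 2209 (C = (-47)**2 = 2209)
(10646 + C)/(-37949 + 23956) = (10646 + 2209)/(-37949 + 23956) = 12855/(-13993) = 12855*(-1/13993) = -12855/13993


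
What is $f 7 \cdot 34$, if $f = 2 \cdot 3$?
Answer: $1428$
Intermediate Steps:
$f = 6$
$f 7 \cdot 34 = 6 \cdot 7 \cdot 34 = 42 \cdot 34 = 1428$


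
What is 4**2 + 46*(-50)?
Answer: -2284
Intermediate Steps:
4**2 + 46*(-50) = 16 - 2300 = -2284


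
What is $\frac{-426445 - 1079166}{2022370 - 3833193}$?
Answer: $\frac{1505611}{1810823} \approx 0.83145$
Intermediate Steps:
$\frac{-426445 - 1079166}{2022370 - 3833193} = - \frac{1505611}{-1810823} = \left(-1505611\right) \left(- \frac{1}{1810823}\right) = \frac{1505611}{1810823}$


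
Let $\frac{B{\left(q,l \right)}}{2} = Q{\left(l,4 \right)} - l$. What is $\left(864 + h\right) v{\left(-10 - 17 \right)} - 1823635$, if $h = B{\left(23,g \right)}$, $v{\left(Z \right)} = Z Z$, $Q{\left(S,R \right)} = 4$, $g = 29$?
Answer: $-1230229$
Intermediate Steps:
$v{\left(Z \right)} = Z^{2}$
$B{\left(q,l \right)} = 8 - 2 l$ ($B{\left(q,l \right)} = 2 \left(4 - l\right) = 8 - 2 l$)
$h = -50$ ($h = 8 - 58 = -50$)
$\left(864 + h\right) v{\left(-10 - 17 \right)} - 1823635 = \left(864 - 50\right) \left(-10 - 17\right)^{2} - 1823635 = 814 \left(-10 - 17\right)^{2} - 1823635 = 814 \left(-27\right)^{2} - 1823635 = 814 \cdot 729 - 1823635 = 593406 - 1823635 = -1230229$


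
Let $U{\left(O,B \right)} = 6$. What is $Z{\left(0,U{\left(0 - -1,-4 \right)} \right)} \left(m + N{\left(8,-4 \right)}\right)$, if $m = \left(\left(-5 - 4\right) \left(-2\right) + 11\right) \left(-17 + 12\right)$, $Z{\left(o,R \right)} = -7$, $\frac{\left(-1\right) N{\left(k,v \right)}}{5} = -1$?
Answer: $980$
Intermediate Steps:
$N{\left(k,v \right)} = 5$ ($N{\left(k,v \right)} = \left(-5\right) \left(-1\right) = 5$)
$m = -145$ ($m = \left(\left(-9\right) \left(-2\right) + 11\right) \left(-5\right) = \left(18 + 11\right) \left(-5\right) = 29 \left(-5\right) = -145$)
$Z{\left(0,U{\left(0 - -1,-4 \right)} \right)} \left(m + N{\left(8,-4 \right)}\right) = - 7 \left(-145 + 5\right) = \left(-7\right) \left(-140\right) = 980$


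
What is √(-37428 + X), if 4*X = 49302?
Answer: I*√100410/2 ≈ 158.44*I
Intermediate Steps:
X = 24651/2 (X = (¼)*49302 = 24651/2 ≈ 12326.)
√(-37428 + X) = √(-37428 + 24651/2) = √(-50205/2) = I*√100410/2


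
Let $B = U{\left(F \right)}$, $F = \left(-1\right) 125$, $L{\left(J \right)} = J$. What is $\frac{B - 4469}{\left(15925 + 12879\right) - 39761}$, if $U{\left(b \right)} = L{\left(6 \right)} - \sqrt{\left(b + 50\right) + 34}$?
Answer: $\frac{4463}{10957} + \frac{i \sqrt{41}}{10957} \approx 0.40732 + 0.00058439 i$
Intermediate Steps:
$F = -125$
$U{\left(b \right)} = 6 - \sqrt{84 + b}$ ($U{\left(b \right)} = 6 - \sqrt{\left(b + 50\right) + 34} = 6 - \sqrt{\left(50 + b\right) + 34} = 6 - \sqrt{84 + b}$)
$B = 6 - i \sqrt{41}$ ($B = 6 - \sqrt{84 - 125} = 6 - \sqrt{-41} = 6 - i \sqrt{41} \approx 6.0 - 6.4031 i$)
$\frac{B - 4469}{\left(15925 + 12879\right) - 39761} = \frac{\left(6 - i \sqrt{41}\right) - 4469}{\left(15925 + 12879\right) - 39761} = \frac{-4463 - i \sqrt{41}}{28804 - 39761} = \frac{-4463 - i \sqrt{41}}{-10957} = \left(-4463 - i \sqrt{41}\right) \left(- \frac{1}{10957}\right) = \frac{4463}{10957} + \frac{i \sqrt{41}}{10957}$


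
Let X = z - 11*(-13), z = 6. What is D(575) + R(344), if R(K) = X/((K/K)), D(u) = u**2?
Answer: 330774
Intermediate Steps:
X = 149 (X = 6 - 11*(-13) = 6 + 143 = 149)
R(K) = 149 (R(K) = 149/((K/K)) = 149/1 = 149*1 = 149)
D(575) + R(344) = 575**2 + 149 = 330625 + 149 = 330774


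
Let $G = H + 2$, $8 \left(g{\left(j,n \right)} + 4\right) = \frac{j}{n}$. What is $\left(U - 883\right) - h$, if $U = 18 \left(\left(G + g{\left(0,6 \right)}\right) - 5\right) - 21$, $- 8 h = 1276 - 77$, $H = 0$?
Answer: $- \frac{7041}{8} \approx -880.13$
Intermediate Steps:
$g{\left(j,n \right)} = -4 + \frac{j}{8 n}$ ($g{\left(j,n \right)} = -4 + \frac{j \frac{1}{n}}{8} = -4 + \frac{j}{8 n}$)
$G = 2$ ($G = 0 + 2 = 2$)
$h = - \frac{1199}{8}$ ($h = - \frac{1276 - 77}{8} = \left(- \frac{1}{8}\right) 1199 = - \frac{1199}{8} \approx -149.88$)
$U = -147$ ($U = 18 \left(\left(2 - \left(4 + \frac{0}{6}\right)\right) - 5\right) - 21 = 18 \left(\left(2 - \left(4 + 0 \cdot \frac{1}{6}\right)\right) - 5\right) - 21 = 18 \left(\left(2 + \left(-4 + 0\right)\right) - 5\right) - 21 = 18 \left(\left(2 - 4\right) - 5\right) - 21 = 18 \left(-2 - 5\right) - 21 = 18 \left(-7\right) - 21 = -126 - 21 = -147$)
$\left(U - 883\right) - h = \left(-147 - 883\right) - - \frac{1199}{8} = -1030 + \frac{1199}{8} = - \frac{7041}{8}$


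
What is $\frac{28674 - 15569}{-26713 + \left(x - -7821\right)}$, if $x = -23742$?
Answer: $- \frac{13105}{42634} \approx -0.30738$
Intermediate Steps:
$\frac{28674 - 15569}{-26713 + \left(x - -7821\right)} = \frac{28674 - 15569}{-26713 - 15921} = \frac{13105}{-26713 + \left(-23742 + 7821\right)} = \frac{13105}{-26713 - 15921} = \frac{13105}{-42634} = 13105 \left(- \frac{1}{42634}\right) = - \frac{13105}{42634}$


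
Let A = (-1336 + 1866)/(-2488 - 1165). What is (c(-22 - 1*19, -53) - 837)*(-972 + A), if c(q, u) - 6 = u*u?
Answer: -7024364588/3653 ≈ -1.9229e+6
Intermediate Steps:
c(q, u) = 6 + u**2 (c(q, u) = 6 + u*u = 6 + u**2)
A = -530/3653 (A = 530/(-3653) = 530*(-1/3653) = -530/3653 ≈ -0.14509)
(c(-22 - 1*19, -53) - 837)*(-972 + A) = ((6 + (-53)**2) - 837)*(-972 - 530/3653) = ((6 + 2809) - 837)*(-3551246/3653) = (2815 - 837)*(-3551246/3653) = 1978*(-3551246/3653) = -7024364588/3653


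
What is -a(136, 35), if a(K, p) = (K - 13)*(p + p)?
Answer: -8610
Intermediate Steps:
a(K, p) = 2*p*(-13 + K) (a(K, p) = (-13 + K)*(2*p) = 2*p*(-13 + K))
-a(136, 35) = -2*35*(-13 + 136) = -2*35*123 = -1*8610 = -8610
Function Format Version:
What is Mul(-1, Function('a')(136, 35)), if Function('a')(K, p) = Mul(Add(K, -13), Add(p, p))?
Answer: -8610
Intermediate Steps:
Function('a')(K, p) = Mul(2, p, Add(-13, K)) (Function('a')(K, p) = Mul(Add(-13, K), Mul(2, p)) = Mul(2, p, Add(-13, K)))
Mul(-1, Function('a')(136, 35)) = Mul(-1, Mul(2, 35, Add(-13, 136))) = Mul(-1, Mul(2, 35, 123)) = Mul(-1, 8610) = -8610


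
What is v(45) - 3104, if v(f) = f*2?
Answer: -3014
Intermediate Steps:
v(f) = 2*f
v(45) - 3104 = 2*45 - 3104 = 90 - 3104 = -3014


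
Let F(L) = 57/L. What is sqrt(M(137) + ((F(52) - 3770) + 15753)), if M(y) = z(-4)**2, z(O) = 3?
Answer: sqrt(8107333)/26 ≈ 109.51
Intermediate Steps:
M(y) = 9 (M(y) = 3**2 = 9)
sqrt(M(137) + ((F(52) - 3770) + 15753)) = sqrt(9 + ((57/52 - 3770) + 15753)) = sqrt(9 + (-195983/52 + 15753)) = sqrt(9 + 623173/52) = sqrt(623641/52) = sqrt(8107333)/26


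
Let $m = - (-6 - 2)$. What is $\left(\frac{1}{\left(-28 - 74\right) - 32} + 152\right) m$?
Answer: $\frac{81468}{67} \approx 1215.9$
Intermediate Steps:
$m = 8$ ($m = \left(-1\right) \left(-8\right) = 8$)
$\left(\frac{1}{\left(-28 - 74\right) - 32} + 152\right) m = \left(\frac{1}{\left(-28 - 74\right) - 32} + 152\right) 8 = \left(\frac{1}{-102 - 32} + 152\right) 8 = \left(\frac{1}{-134} + 152\right) 8 = \left(- \frac{1}{134} + 152\right) 8 = \frac{20367}{134} \cdot 8 = \frac{81468}{67}$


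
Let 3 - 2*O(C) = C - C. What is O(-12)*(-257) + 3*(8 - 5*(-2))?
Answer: -663/2 ≈ -331.50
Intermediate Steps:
O(C) = 3/2 (O(C) = 3/2 - (C - C)/2 = 3/2 - ½*0 = 3/2 + 0 = 3/2)
O(-12)*(-257) + 3*(8 - 5*(-2)) = (3/2)*(-257) + 3*(8 - 5*(-2)) = -771/2 + 3*(8 + 10) = -771/2 + 3*18 = -771/2 + 54 = -663/2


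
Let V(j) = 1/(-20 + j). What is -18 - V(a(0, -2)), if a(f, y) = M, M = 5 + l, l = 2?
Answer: -233/13 ≈ -17.923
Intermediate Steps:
M = 7 (M = 5 + 2 = 7)
a(f, y) = 7
-18 - V(a(0, -2)) = -18 - 1/(-20 + 7) = -18 - 1/(-13) = -18 - 1*(-1/13) = -18 + 1/13 = -233/13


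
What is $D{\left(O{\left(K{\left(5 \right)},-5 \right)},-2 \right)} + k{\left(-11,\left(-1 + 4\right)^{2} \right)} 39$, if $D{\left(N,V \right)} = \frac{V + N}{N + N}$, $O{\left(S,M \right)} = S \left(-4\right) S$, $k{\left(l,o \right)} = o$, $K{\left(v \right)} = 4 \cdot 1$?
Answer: $\frac{22497}{64} \approx 351.52$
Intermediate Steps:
$K{\left(v \right)} = 4$
$O{\left(S,M \right)} = - 4 S^{2}$ ($O{\left(S,M \right)} = - 4 S S = - 4 S^{2}$)
$D{\left(N,V \right)} = \frac{N + V}{2 N}$
$D{\left(O{\left(K{\left(5 \right)},-5 \right)},-2 \right)} + k{\left(-11,\left(-1 + 4\right)^{2} \right)} 39 = \frac{- 4 \cdot 4^{2} - 2}{2 \left(- 4 \cdot 4^{2}\right)} + \left(-1 + 4\right)^{2} \cdot 39 = \frac{\left(-4\right) 16 - 2}{2 \left(\left(-4\right) 16\right)} + 3^{2} \cdot 39 = \frac{-64 - 2}{2 \left(-64\right)} + 9 \cdot 39 = \frac{1}{2} \left(- \frac{1}{64}\right) \left(-66\right) + 351 = \frac{33}{64} + 351 = \frac{22497}{64}$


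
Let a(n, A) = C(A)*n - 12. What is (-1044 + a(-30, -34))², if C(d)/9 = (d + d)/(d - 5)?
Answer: 393943104/169 ≈ 2.3310e+6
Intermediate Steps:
C(d) = 18*d/(-5 + d) (C(d) = 9*((d + d)/(d - 5)) = 9*((2*d)/(-5 + d)) = 9*(2*d/(-5 + d)) = 18*d/(-5 + d))
a(n, A) = -12 + 18*A*n/(-5 + A) (a(n, A) = (18*A/(-5 + A))*n - 12 = 18*A*n/(-5 + A) - 12 = -12 + 18*A*n/(-5 + A))
(-1044 + a(-30, -34))² = (-1044 + 6*(10 - 2*(-34) + 3*(-34)*(-30))/(-5 - 34))² = (-1044 + 6*(10 + 68 + 3060)/(-39))² = (-1044 + 6*(-1/39)*3138)² = (-1044 - 6276/13)² = (-19848/13)² = 393943104/169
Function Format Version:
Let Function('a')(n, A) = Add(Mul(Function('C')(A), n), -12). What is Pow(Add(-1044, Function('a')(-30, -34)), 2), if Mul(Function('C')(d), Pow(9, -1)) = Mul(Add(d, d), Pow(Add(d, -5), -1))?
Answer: Rational(393943104, 169) ≈ 2.3310e+6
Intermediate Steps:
Function('C')(d) = Mul(18, d, Pow(Add(-5, d), -1)) (Function('C')(d) = Mul(9, Mul(Add(d, d), Pow(Add(d, -5), -1))) = Mul(9, Mul(Mul(2, d), Pow(Add(-5, d), -1))) = Mul(9, Mul(2, d, Pow(Add(-5, d), -1))) = Mul(18, d, Pow(Add(-5, d), -1)))
Function('a')(n, A) = Add(-12, Mul(18, A, n, Pow(Add(-5, A), -1))) (Function('a')(n, A) = Add(Mul(Mul(18, A, Pow(Add(-5, A), -1)), n), -12) = Add(Mul(18, A, n, Pow(Add(-5, A), -1)), -12) = Add(-12, Mul(18, A, n, Pow(Add(-5, A), -1))))
Pow(Add(-1044, Function('a')(-30, -34)), 2) = Pow(Add(-1044, Mul(6, Pow(Add(-5, -34), -1), Add(10, Mul(-2, -34), Mul(3, -34, -30)))), 2) = Pow(Add(-1044, Mul(6, Pow(-39, -1), Add(10, 68, 3060))), 2) = Pow(Add(-1044, Mul(6, Rational(-1, 39), 3138)), 2) = Pow(Add(-1044, Rational(-6276, 13)), 2) = Pow(Rational(-19848, 13), 2) = Rational(393943104, 169)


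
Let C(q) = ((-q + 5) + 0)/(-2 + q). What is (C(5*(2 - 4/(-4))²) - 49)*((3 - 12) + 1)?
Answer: 17176/43 ≈ 399.44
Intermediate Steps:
C(q) = (5 - q)/(-2 + q) (C(q) = ((5 - q) + 0)/(-2 + q) = (5 - q)/(-2 + q))
(C(5*(2 - 4/(-4))²) - 49)*((3 - 12) + 1) = ((5 - 5*(2 - 4/(-4))²)/(-2 + 5*(2 - 4/(-4))²) - 49)*((3 - 12) + 1) = ((5 - 5*(2 - 4*(-¼))²)/(-2 + 5*(2 - 4*(-¼))²) - 49)*(-9 + 1) = ((5 - 5*(2 + 1)²)/(-2 + 5*(2 + 1)²) - 49)*(-8) = ((5 - 5*3²)/(-2 + 5*3²) - 49)*(-8) = ((5 - 5*9)/(-2 + 5*9) - 49)*(-8) = ((5 - 1*45)/(-2 + 45) - 49)*(-8) = ((5 - 45)/43 - 49)*(-8) = ((1/43)*(-40) - 49)*(-8) = (-40/43 - 49)*(-8) = -2147/43*(-8) = 17176/43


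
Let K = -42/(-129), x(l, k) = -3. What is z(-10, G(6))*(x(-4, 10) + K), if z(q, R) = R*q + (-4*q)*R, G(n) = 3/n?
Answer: -1725/43 ≈ -40.116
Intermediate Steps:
z(q, R) = -3*R*q (z(q, R) = R*q - 4*R*q = -3*R*q)
K = 14/43 (K = -42*(-1/129) = 14/43 ≈ 0.32558)
z(-10, G(6))*(x(-4, 10) + K) = (-3*3/6*(-10))*(-3 + 14/43) = -3*3*(1/6)*(-10)*(-115/43) = -3*1/2*(-10)*(-115/43) = 15*(-115/43) = -1725/43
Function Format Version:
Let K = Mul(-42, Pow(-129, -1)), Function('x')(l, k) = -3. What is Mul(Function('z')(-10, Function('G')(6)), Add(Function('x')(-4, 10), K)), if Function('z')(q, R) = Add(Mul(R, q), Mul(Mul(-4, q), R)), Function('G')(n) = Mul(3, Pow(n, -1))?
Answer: Rational(-1725, 43) ≈ -40.116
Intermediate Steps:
Function('z')(q, R) = Mul(-3, R, q) (Function('z')(q, R) = Add(Mul(R, q), Mul(-4, R, q)) = Mul(-3, R, q))
K = Rational(14, 43) (K = Mul(-42, Rational(-1, 129)) = Rational(14, 43) ≈ 0.32558)
Mul(Function('z')(-10, Function('G')(6)), Add(Function('x')(-4, 10), K)) = Mul(Mul(-3, Mul(3, Pow(6, -1)), -10), Add(-3, Rational(14, 43))) = Mul(Mul(-3, Mul(3, Rational(1, 6)), -10), Rational(-115, 43)) = Mul(Mul(-3, Rational(1, 2), -10), Rational(-115, 43)) = Mul(15, Rational(-115, 43)) = Rational(-1725, 43)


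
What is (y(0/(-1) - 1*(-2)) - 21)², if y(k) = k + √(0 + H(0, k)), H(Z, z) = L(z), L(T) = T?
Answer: (19 - √2)² ≈ 309.26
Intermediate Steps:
H(Z, z) = z
y(k) = k + √k (y(k) = k + √(0 + k) = k + √k)
(y(0/(-1) - 1*(-2)) - 21)² = (((0/(-1) - 1*(-2)) + √(0/(-1) - 1*(-2))) - 21)² = (((0*(-1) + 2) + √(0*(-1) + 2)) - 21)² = (((0 + 2) + √(0 + 2)) - 21)² = ((2 + √2) - 21)² = (-19 + √2)²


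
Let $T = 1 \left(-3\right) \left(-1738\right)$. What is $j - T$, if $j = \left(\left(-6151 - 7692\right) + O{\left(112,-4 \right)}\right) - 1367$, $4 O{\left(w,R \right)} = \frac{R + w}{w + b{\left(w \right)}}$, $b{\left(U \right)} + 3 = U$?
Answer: $- \frac{4513677}{221} \approx -20424.0$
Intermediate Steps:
$b{\left(U \right)} = -3 + U$
$O{\left(w,R \right)} = \frac{R + w}{4 \left(-3 + 2 w\right)}$ ($O{\left(w,R \right)} = \frac{\left(R + w\right) \frac{1}{w + \left(-3 + w\right)}}{4} = \frac{\left(R + w\right) \frac{1}{-3 + 2 w}}{4} = \frac{\frac{1}{-3 + 2 w} \left(R + w\right)}{4} = \frac{R + w}{4 \left(-3 + 2 w\right)}$)
$T = 5214$ ($T = \left(-3\right) \left(-1738\right) = 5214$)
$j = - \frac{3361383}{221}$ ($j = \left(\left(-6151 - 7692\right) + \frac{-4 + 112}{4 \left(-3 + 2 \cdot 112\right)}\right) - 1367 = \left(\left(-6151 - 7692\right) + \frac{1}{4} \frac{1}{-3 + 224} \cdot 108\right) - 1367 = \left(-13843 + \frac{1}{4} \cdot \frac{1}{221} \cdot 108\right) - 1367 = \left(-13843 + \frac{27}{221}\right) - 1367 = - \frac{3059276}{221} - 1367 = - \frac{3361383}{221} \approx -15210.0$)
$j - T = - \frac{3361383}{221} - 5214 = - \frac{4513677}{221}$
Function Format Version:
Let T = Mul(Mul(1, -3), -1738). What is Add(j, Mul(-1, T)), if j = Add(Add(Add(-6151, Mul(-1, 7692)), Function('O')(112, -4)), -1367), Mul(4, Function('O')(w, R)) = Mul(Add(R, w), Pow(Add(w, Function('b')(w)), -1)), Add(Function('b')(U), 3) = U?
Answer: Rational(-4513677, 221) ≈ -20424.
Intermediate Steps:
Function('b')(U) = Add(-3, U)
Function('O')(w, R) = Mul(Rational(1, 4), Pow(Add(-3, Mul(2, w)), -1), Add(R, w)) (Function('O')(w, R) = Mul(Rational(1, 4), Mul(Add(R, w), Pow(Add(w, Add(-3, w)), -1))) = Mul(Rational(1, 4), Mul(Add(R, w), Pow(Add(-3, Mul(2, w)), -1))) = Mul(Rational(1, 4), Mul(Pow(Add(-3, Mul(2, w)), -1), Add(R, w))) = Mul(Rational(1, 4), Pow(Add(-3, Mul(2, w)), -1), Add(R, w)))
T = 5214 (T = Mul(-3, -1738) = 5214)
j = Rational(-3361383, 221) (j = Add(Add(Add(-6151, Mul(-1, 7692)), Mul(Rational(1, 4), Pow(Add(-3, Mul(2, 112)), -1), Add(-4, 112))), -1367) = Add(Add(Add(-6151, -7692), Mul(Rational(1, 4), Pow(Add(-3, 224), -1), 108)), -1367) = Add(Add(-13843, Mul(Rational(1, 4), Pow(221, -1), 108)), -1367) = Add(Add(-13843, Mul(Rational(1, 4), Rational(1, 221), 108)), -1367) = Add(Add(-13843, Rational(27, 221)), -1367) = Add(Rational(-3059276, 221), -1367) = Rational(-3361383, 221) ≈ -15210.)
Add(j, Mul(-1, T)) = Add(Rational(-3361383, 221), Mul(-1, 5214)) = Add(Rational(-3361383, 221), -5214) = Rational(-4513677, 221)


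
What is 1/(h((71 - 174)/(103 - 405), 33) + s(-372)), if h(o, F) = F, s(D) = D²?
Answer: 1/138417 ≈ 7.2245e-6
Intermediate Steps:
1/(h((71 - 174)/(103 - 405), 33) + s(-372)) = 1/(33 + (-372)²) = 1/(33 + 138384) = 1/138417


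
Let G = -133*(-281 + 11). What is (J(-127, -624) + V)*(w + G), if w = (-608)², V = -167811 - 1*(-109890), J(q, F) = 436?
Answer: -23314421390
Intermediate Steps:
V = -57921 (V = -167811 + 109890 = -57921)
G = 35910 (G = -133*(-270) = 35910)
w = 369664
(J(-127, -624) + V)*(w + G) = (436 - 57921)*(369664 + 35910) = -57485*405574 = -23314421390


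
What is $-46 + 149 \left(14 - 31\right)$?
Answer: $-2579$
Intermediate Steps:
$-46 + 149 \left(14 - 31\right) = -46 + 149 \left(-17\right) = -46 - 2533 = -2579$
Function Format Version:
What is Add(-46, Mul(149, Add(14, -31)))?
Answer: -2579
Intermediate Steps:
Add(-46, Mul(149, Add(14, -31))) = Add(-46, Mul(149, -17)) = Add(-46, -2533) = -2579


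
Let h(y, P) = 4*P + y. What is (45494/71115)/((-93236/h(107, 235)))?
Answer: -7938703/1105079690 ≈ -0.0071838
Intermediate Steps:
h(y, P) = y + 4*P
(45494/71115)/((-93236/h(107, 235))) = (45494/71115)/((-93236/(107 + 4*235))) = (45494*(1/71115))/((-93236/(107 + 940))) = 45494/(71115*((-93236/1047))) = 45494/(71115*((-93236*1/1047))) = 45494/(71115*(-93236/1047)) = (45494/71115)*(-1047/93236) = -7938703/1105079690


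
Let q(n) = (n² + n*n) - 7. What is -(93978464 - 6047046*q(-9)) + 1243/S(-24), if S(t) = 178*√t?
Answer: 843313666 - 1243*I*√6/2136 ≈ 8.4331e+8 - 1.4254*I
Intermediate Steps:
q(n) = -7 + 2*n² (q(n) = (n² + n²) - 7 = 2*n² - 7 = -7 + 2*n²)
-(93978464 - 6047046*q(-9)) + 1243/S(-24) = -(93978464 - 6047046*(-7 + 2*(-9)²)) + 1243/((178*√(-24))) = -(93978464 - 6047046*(-7 + 2*81)) + 1243/((178*(2*I*√6))) = -(93978464 - 6047046*(-7 + 162)) + 1243/((356*I*√6)) = -21674/(1/(-279*155 + 4336)) + 1243*(-I*√6/2136) = -21674/(1/(-43245 + 4336)) - 1243*I*√6/2136 = -21674/(1/(-38909)) - 1243*I*√6/2136 = -21674/(-1/38909) - 1243*I*√6/2136 = -21674*(-38909) - 1243*I*√6/2136 = 843313666 - 1243*I*√6/2136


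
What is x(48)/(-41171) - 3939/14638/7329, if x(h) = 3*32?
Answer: -268236799/113253927878 ≈ -0.0023685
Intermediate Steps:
x(h) = 96
x(48)/(-41171) - 3939/14638/7329 = 96/(-41171) - 3939/14638/7329 = 96*(-1/41171) - 3939*1/14638*(1/7329) = -96/41171 - 303/1126*1/7329 = -96/41171 - 101/2750818 = -268236799/113253927878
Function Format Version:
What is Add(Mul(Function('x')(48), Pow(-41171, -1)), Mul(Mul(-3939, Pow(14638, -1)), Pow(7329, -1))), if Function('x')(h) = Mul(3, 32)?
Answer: Rational(-268236799, 113253927878) ≈ -0.0023685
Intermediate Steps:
Function('x')(h) = 96
Add(Mul(Function('x')(48), Pow(-41171, -1)), Mul(Mul(-3939, Pow(14638, -1)), Pow(7329, -1))) = Add(Mul(96, Pow(-41171, -1)), Mul(Mul(-3939, Pow(14638, -1)), Pow(7329, -1))) = Add(Mul(96, Rational(-1, 41171)), Mul(Mul(-3939, Rational(1, 14638)), Rational(1, 7329))) = Add(Rational(-96, 41171), Mul(Rational(-303, 1126), Rational(1, 7329))) = Add(Rational(-96, 41171), Rational(-101, 2750818)) = Rational(-268236799, 113253927878)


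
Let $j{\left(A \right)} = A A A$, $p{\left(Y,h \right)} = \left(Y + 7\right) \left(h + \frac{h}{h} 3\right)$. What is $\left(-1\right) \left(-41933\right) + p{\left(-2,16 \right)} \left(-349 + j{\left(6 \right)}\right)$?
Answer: $29298$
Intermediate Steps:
$p{\left(Y,h \right)} = \left(3 + h\right) \left(7 + Y\right)$ ($p{\left(Y,h \right)} = \left(7 + Y\right) \left(h + 1 \cdot 3\right) = \left(7 + Y\right) \left(h + 3\right) = \left(7 + Y\right) \left(3 + h\right) = \left(3 + h\right) \left(7 + Y\right)$)
$j{\left(A \right)} = A^{3}$ ($j{\left(A \right)} = A^{2} A = A^{3}$)
$\left(-1\right) \left(-41933\right) + p{\left(-2,16 \right)} \left(-349 + j{\left(6 \right)}\right) = \left(-1\right) \left(-41933\right) + \left(21 + 3 \left(-2\right) + 7 \cdot 16 - 32\right) \left(-349 + 6^{3}\right) = 41933 + \left(21 - 6 + 112 - 32\right) \left(-349 + 216\right) = 41933 + 95 \left(-133\right) = 41933 - 12635 = 29298$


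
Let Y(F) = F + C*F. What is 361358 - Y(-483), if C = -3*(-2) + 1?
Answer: 365222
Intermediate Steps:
C = 7 (C = 6 + 1 = 7)
Y(F) = 8*F (Y(F) = F + 7*F = 8*F)
361358 - Y(-483) = 361358 - 8*(-483) = 361358 - 1*(-3864) = 361358 + 3864 = 365222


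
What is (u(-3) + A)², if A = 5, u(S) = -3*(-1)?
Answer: 64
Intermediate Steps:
u(S) = 3
(u(-3) + A)² = (3 + 5)² = 8² = 64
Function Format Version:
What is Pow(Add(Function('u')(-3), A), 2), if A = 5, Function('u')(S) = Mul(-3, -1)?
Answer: 64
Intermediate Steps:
Function('u')(S) = 3
Pow(Add(Function('u')(-3), A), 2) = Pow(Add(3, 5), 2) = Pow(8, 2) = 64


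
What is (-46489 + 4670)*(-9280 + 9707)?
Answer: -17856713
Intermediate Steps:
(-46489 + 4670)*(-9280 + 9707) = -41819*427 = -17856713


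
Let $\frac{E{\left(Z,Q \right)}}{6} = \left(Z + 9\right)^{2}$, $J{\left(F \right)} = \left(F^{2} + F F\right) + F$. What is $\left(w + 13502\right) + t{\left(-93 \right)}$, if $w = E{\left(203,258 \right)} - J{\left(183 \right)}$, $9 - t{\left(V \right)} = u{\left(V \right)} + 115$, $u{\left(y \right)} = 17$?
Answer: $215882$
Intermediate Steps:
$J{\left(F \right)} = F + 2 F^{2}$ ($J{\left(F \right)} = \left(F^{2} + F^{2}\right) + F = 2 F^{2} + F = F + 2 F^{2}$)
$E{\left(Z,Q \right)} = 6 \left(9 + Z\right)^{2}$ ($E{\left(Z,Q \right)} = 6 \left(Z + 9\right)^{2} = 6 \left(9 + Z\right)^{2}$)
$t{\left(V \right)} = -123$ ($t{\left(V \right)} = 9 - \left(17 + 115\right) = 9 - 132 = -123$)
$w = 202503$ ($w = 6 \left(9 + 203\right)^{2} - 183 \left(1 + 2 \cdot 183\right) = 6 \cdot 212^{2} - 183 \left(1 + 366\right) = 6 \cdot 44944 - 183 \cdot 367 = 269664 - 67161 = 202503$)
$\left(w + 13502\right) + t{\left(-93 \right)} = \left(202503 + 13502\right) - 123 = 216005 - 123 = 215882$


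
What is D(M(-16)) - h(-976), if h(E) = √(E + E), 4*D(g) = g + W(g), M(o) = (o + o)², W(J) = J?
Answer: 512 - 4*I*√122 ≈ 512.0 - 44.181*I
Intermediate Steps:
M(o) = 4*o² (M(o) = (2*o)² = 4*o²)
D(g) = g/2 (D(g) = (g + g)/4 = (2*g)/4 = g/2)
h(E) = √2*√E (h(E) = √(2*E) = √2*√E)
D(M(-16)) - h(-976) = (4*(-16)²)/2 - √2*√(-976) = (4*256)/2 - √2*4*I*√61 = (½)*1024 - 4*I*√122 = 512 - 4*I*√122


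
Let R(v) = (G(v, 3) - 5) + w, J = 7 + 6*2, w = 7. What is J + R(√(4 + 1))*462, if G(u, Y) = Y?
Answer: 2329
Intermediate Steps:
J = 19 (J = 7 + 12 = 19)
R(v) = 5 (R(v) = (3 - 5) + 7 = -2 + 7 = 5)
J + R(√(4 + 1))*462 = 19 + 5*462 = 19 + 2310 = 2329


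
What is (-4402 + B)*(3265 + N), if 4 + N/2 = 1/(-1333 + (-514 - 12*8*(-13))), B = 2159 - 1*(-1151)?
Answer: -2130427572/599 ≈ -3.5566e+6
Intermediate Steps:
B = 3310 (B = 2159 + 1151 = 3310)
N = -4794/599 (N = -8 + 2/(-1333 + (-514 - 12*8*(-13))) = -8 + 2/(-1333 + (-514 - 96*(-13))) = -8 + 2/(-1333 + (-514 - 1*(-1248))) = -8 + 2/(-1333 + (-514 + 1248)) = -8 + 2/(-1333 + 734) = -8 + 2/(-599) = -8 + 2*(-1/599) = -8 - 2/599 = -4794/599 ≈ -8.0033)
(-4402 + B)*(3265 + N) = (-4402 + 3310)*(3265 - 4794/599) = -1092*1950941/599 = -2130427572/599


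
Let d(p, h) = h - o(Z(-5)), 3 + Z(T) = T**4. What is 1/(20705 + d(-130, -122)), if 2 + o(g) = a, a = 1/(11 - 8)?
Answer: 3/61754 ≈ 4.8580e-5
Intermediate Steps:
Z(T) = -3 + T**4
a = 1/3 ≈ 0.33333
o(g) = -5/3 (o(g) = -2 + 1/3 = -5/3)
d(p, h) = 5/3 + h (d(p, h) = h - 1*(-5/3) = h + 5/3 = 5/3 + h)
1/(20705 + d(-130, -122)) = 1/(20705 + (5/3 - 122)) = 1/(20705 - 361/3) = 1/(61754/3) = 3/61754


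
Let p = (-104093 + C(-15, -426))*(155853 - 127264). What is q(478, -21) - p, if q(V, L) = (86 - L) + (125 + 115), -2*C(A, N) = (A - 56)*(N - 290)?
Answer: 3702590326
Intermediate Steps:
C(A, N) = -(-290 + N)*(-56 + A)/2 (C(A, N) = -(A - 56)*(N - 290)/2 = -(-56 + A)*(-290 + N)/2 = -(-290 + N)*(-56 + A)/2)
p = -3702589979 (p = (-104093 + (-8120 + 28*(-426) + 145*(-15) - ½*(-15)*(-426)))*(155853 - 127264) = (-104093 + (-8120 - 11928 - 2175 - 3195))*28589 = (-104093 - 25418)*28589 = -129511*28589 = -3702589979)
q(V, L) = 326 - L (q(V, L) = (86 - L) + 240 = 326 - L)
q(478, -21) - p = (326 - 1*(-21)) - 1*(-3702589979) = (326 + 21) + 3702589979 = 347 + 3702589979 = 3702590326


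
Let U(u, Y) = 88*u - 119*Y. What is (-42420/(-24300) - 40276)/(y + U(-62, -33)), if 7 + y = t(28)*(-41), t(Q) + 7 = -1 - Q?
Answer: 16311073/24300 ≈ 671.24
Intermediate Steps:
t(Q) = -8 - Q (t(Q) = -7 + (-1 - Q) = -8 - Q)
U(u, Y) = -119*Y + 88*u
y = 1469 (y = -7 + (-8 - 1*28)*(-41) = -7 + (-8 - 28)*(-41) = -7 - 36*(-41) = -7 + 1476 = 1469)
(-42420/(-24300) - 40276)/(y + U(-62, -33)) = (-42420/(-24300) - 40276)/(1469 + (-119*(-33) + 88*(-62))) = (-42420*(-1/24300) - 40276)/(1469 + (3927 - 5456)) = (707/405 - 40276)/(1469 - 1529) = -16311073/405/(-60) = -16311073/405*(-1/60) = 16311073/24300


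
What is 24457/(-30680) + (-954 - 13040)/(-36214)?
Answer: -228174939/555522760 ≈ -0.41074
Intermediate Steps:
24457/(-30680) + (-954 - 13040)/(-36214) = 24457*(-1/30680) - 13994*(-1/36214) = -24457/30680 + 6997/18107 = -228174939/555522760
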